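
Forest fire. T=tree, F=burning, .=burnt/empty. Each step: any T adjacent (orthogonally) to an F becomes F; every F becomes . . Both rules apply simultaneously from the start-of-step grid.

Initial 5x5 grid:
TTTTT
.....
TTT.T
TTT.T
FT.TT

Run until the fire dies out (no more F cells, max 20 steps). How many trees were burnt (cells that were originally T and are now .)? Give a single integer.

Step 1: +2 fires, +1 burnt (F count now 2)
Step 2: +2 fires, +2 burnt (F count now 2)
Step 3: +2 fires, +2 burnt (F count now 2)
Step 4: +1 fires, +2 burnt (F count now 1)
Step 5: +0 fires, +1 burnt (F count now 0)
Fire out after step 5
Initially T: 16, now '.': 16
Total burnt (originally-T cells now '.'): 7

Answer: 7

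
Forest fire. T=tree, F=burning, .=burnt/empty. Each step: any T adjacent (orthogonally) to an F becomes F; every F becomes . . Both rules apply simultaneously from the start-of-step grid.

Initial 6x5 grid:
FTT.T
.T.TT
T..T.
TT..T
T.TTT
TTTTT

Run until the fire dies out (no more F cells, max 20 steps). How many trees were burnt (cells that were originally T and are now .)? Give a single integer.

Answer: 3

Derivation:
Step 1: +1 fires, +1 burnt (F count now 1)
Step 2: +2 fires, +1 burnt (F count now 2)
Step 3: +0 fires, +2 burnt (F count now 0)
Fire out after step 3
Initially T: 20, now '.': 13
Total burnt (originally-T cells now '.'): 3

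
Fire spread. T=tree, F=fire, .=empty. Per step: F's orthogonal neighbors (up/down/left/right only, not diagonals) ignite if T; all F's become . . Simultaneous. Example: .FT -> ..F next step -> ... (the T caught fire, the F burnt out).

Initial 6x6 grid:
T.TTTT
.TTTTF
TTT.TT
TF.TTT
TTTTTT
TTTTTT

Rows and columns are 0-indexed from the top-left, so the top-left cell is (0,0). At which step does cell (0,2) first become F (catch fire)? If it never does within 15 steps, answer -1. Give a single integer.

Step 1: cell (0,2)='T' (+6 fires, +2 burnt)
Step 2: cell (0,2)='T' (+10 fires, +6 burnt)
Step 3: cell (0,2)='T' (+7 fires, +10 burnt)
Step 4: cell (0,2)='F' (+5 fires, +7 burnt)
  -> target ignites at step 4
Step 5: cell (0,2)='.' (+1 fires, +5 burnt)
Step 6: cell (0,2)='.' (+0 fires, +1 burnt)
  fire out at step 6

4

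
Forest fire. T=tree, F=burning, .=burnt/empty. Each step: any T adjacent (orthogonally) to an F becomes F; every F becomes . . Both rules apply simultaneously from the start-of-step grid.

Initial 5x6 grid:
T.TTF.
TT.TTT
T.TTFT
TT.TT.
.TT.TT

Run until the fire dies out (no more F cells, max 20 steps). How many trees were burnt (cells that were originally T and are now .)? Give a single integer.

Answer: 12

Derivation:
Step 1: +5 fires, +2 burnt (F count now 5)
Step 2: +6 fires, +5 burnt (F count now 6)
Step 3: +1 fires, +6 burnt (F count now 1)
Step 4: +0 fires, +1 burnt (F count now 0)
Fire out after step 4
Initially T: 20, now '.': 22
Total burnt (originally-T cells now '.'): 12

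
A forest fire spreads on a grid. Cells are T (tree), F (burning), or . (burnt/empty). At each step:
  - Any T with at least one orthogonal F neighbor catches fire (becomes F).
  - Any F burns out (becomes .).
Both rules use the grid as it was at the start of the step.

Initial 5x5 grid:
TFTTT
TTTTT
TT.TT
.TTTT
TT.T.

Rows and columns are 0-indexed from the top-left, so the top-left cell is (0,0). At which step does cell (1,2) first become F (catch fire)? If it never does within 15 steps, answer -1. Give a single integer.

Step 1: cell (1,2)='T' (+3 fires, +1 burnt)
Step 2: cell (1,2)='F' (+4 fires, +3 burnt)
  -> target ignites at step 2
Step 3: cell (1,2)='.' (+4 fires, +4 burnt)
Step 4: cell (1,2)='.' (+4 fires, +4 burnt)
Step 5: cell (1,2)='.' (+3 fires, +4 burnt)
Step 6: cell (1,2)='.' (+2 fires, +3 burnt)
Step 7: cell (1,2)='.' (+0 fires, +2 burnt)
  fire out at step 7

2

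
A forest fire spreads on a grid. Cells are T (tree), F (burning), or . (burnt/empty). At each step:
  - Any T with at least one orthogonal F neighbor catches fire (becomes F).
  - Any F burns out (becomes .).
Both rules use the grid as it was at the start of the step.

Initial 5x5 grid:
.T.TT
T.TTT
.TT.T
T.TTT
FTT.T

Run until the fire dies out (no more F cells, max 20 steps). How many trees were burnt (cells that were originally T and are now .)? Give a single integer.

Answer: 15

Derivation:
Step 1: +2 fires, +1 burnt (F count now 2)
Step 2: +1 fires, +2 burnt (F count now 1)
Step 3: +1 fires, +1 burnt (F count now 1)
Step 4: +2 fires, +1 burnt (F count now 2)
Step 5: +3 fires, +2 burnt (F count now 3)
Step 6: +3 fires, +3 burnt (F count now 3)
Step 7: +2 fires, +3 burnt (F count now 2)
Step 8: +1 fires, +2 burnt (F count now 1)
Step 9: +0 fires, +1 burnt (F count now 0)
Fire out after step 9
Initially T: 17, now '.': 23
Total burnt (originally-T cells now '.'): 15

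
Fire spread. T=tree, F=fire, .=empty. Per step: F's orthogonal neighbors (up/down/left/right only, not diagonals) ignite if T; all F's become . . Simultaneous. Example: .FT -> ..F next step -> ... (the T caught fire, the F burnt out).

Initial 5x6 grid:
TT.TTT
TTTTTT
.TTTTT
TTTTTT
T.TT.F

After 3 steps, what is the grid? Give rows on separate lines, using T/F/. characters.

Step 1: 1 trees catch fire, 1 burn out
  TT.TTT
  TTTTTT
  .TTTTT
  TTTTTF
  T.TT..
Step 2: 2 trees catch fire, 1 burn out
  TT.TTT
  TTTTTT
  .TTTTF
  TTTTF.
  T.TT..
Step 3: 3 trees catch fire, 2 burn out
  TT.TTT
  TTTTTF
  .TTTF.
  TTTF..
  T.TT..

TT.TTT
TTTTTF
.TTTF.
TTTF..
T.TT..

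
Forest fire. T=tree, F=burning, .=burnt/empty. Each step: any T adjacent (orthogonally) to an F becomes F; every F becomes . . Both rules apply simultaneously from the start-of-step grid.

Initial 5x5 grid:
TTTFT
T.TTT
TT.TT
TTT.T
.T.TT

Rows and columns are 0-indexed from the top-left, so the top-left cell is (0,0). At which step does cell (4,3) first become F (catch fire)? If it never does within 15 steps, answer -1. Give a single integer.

Step 1: cell (4,3)='T' (+3 fires, +1 burnt)
Step 2: cell (4,3)='T' (+4 fires, +3 burnt)
Step 3: cell (4,3)='T' (+2 fires, +4 burnt)
Step 4: cell (4,3)='T' (+2 fires, +2 burnt)
Step 5: cell (4,3)='T' (+2 fires, +2 burnt)
Step 6: cell (4,3)='F' (+3 fires, +2 burnt)
  -> target ignites at step 6
Step 7: cell (4,3)='.' (+1 fires, +3 burnt)
Step 8: cell (4,3)='.' (+2 fires, +1 burnt)
Step 9: cell (4,3)='.' (+0 fires, +2 burnt)
  fire out at step 9

6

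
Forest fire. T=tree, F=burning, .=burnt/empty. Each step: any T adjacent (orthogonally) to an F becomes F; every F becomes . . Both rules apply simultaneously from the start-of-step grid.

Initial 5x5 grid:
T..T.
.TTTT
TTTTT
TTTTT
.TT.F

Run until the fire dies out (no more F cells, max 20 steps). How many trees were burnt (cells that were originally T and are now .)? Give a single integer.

Answer: 17

Derivation:
Step 1: +1 fires, +1 burnt (F count now 1)
Step 2: +2 fires, +1 burnt (F count now 2)
Step 3: +3 fires, +2 burnt (F count now 3)
Step 4: +4 fires, +3 burnt (F count now 4)
Step 5: +5 fires, +4 burnt (F count now 5)
Step 6: +2 fires, +5 burnt (F count now 2)
Step 7: +0 fires, +2 burnt (F count now 0)
Fire out after step 7
Initially T: 18, now '.': 24
Total burnt (originally-T cells now '.'): 17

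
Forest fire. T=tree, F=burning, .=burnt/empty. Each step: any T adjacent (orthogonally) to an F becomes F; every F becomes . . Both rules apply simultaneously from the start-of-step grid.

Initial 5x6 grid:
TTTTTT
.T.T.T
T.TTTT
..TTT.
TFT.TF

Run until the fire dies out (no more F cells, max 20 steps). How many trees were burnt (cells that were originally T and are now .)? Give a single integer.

Answer: 19

Derivation:
Step 1: +3 fires, +2 burnt (F count now 3)
Step 2: +2 fires, +3 burnt (F count now 2)
Step 3: +3 fires, +2 burnt (F count now 3)
Step 4: +2 fires, +3 burnt (F count now 2)
Step 5: +2 fires, +2 burnt (F count now 2)
Step 6: +2 fires, +2 burnt (F count now 2)
Step 7: +2 fires, +2 burnt (F count now 2)
Step 8: +1 fires, +2 burnt (F count now 1)
Step 9: +2 fires, +1 burnt (F count now 2)
Step 10: +0 fires, +2 burnt (F count now 0)
Fire out after step 10
Initially T: 20, now '.': 29
Total burnt (originally-T cells now '.'): 19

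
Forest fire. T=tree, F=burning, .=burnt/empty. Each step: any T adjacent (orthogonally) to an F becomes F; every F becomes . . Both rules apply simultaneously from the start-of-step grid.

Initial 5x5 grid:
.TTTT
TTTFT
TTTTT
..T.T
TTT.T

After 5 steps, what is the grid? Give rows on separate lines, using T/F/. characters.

Step 1: 4 trees catch fire, 1 burn out
  .TTFT
  TTF.F
  TTTFT
  ..T.T
  TTT.T
Step 2: 5 trees catch fire, 4 burn out
  .TF.F
  TF...
  TTF.F
  ..T.T
  TTT.T
Step 3: 5 trees catch fire, 5 burn out
  .F...
  F....
  TF...
  ..F.F
  TTT.T
Step 4: 3 trees catch fire, 5 burn out
  .....
  .....
  F....
  .....
  TTF.F
Step 5: 1 trees catch fire, 3 burn out
  .....
  .....
  .....
  .....
  TF...

.....
.....
.....
.....
TF...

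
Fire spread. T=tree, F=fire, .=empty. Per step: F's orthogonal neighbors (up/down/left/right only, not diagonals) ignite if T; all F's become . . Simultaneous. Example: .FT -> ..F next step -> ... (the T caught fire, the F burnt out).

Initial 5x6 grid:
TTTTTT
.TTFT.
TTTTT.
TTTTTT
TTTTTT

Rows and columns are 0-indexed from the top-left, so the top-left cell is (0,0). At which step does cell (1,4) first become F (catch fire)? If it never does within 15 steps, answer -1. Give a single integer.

Step 1: cell (1,4)='F' (+4 fires, +1 burnt)
  -> target ignites at step 1
Step 2: cell (1,4)='.' (+6 fires, +4 burnt)
Step 3: cell (1,4)='.' (+6 fires, +6 burnt)
Step 4: cell (1,4)='.' (+6 fires, +6 burnt)
Step 5: cell (1,4)='.' (+3 fires, +6 burnt)
Step 6: cell (1,4)='.' (+1 fires, +3 burnt)
Step 7: cell (1,4)='.' (+0 fires, +1 burnt)
  fire out at step 7

1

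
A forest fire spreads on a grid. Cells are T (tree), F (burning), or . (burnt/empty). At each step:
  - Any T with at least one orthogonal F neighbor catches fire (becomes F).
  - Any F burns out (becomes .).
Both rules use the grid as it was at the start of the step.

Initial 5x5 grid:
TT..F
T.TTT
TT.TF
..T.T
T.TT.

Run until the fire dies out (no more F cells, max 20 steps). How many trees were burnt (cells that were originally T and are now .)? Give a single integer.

Step 1: +3 fires, +2 burnt (F count now 3)
Step 2: +1 fires, +3 burnt (F count now 1)
Step 3: +1 fires, +1 burnt (F count now 1)
Step 4: +0 fires, +1 burnt (F count now 0)
Fire out after step 4
Initially T: 14, now '.': 16
Total burnt (originally-T cells now '.'): 5

Answer: 5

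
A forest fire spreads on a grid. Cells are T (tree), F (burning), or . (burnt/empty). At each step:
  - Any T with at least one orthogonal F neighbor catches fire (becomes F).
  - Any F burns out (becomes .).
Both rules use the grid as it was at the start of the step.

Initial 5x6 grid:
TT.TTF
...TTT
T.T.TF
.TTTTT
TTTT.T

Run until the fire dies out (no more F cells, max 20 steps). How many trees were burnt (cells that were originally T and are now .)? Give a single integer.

Step 1: +4 fires, +2 burnt (F count now 4)
Step 2: +4 fires, +4 burnt (F count now 4)
Step 3: +2 fires, +4 burnt (F count now 2)
Step 4: +2 fires, +2 burnt (F count now 2)
Step 5: +3 fires, +2 burnt (F count now 3)
Step 6: +1 fires, +3 burnt (F count now 1)
Step 7: +1 fires, +1 burnt (F count now 1)
Step 8: +0 fires, +1 burnt (F count now 0)
Fire out after step 8
Initially T: 20, now '.': 27
Total burnt (originally-T cells now '.'): 17

Answer: 17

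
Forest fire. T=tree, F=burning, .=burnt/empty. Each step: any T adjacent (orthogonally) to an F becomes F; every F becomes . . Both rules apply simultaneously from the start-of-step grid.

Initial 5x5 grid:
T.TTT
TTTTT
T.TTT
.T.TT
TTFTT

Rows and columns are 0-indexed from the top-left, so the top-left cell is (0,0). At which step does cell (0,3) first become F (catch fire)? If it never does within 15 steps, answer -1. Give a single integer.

Step 1: cell (0,3)='T' (+2 fires, +1 burnt)
Step 2: cell (0,3)='T' (+4 fires, +2 burnt)
Step 3: cell (0,3)='T' (+2 fires, +4 burnt)
Step 4: cell (0,3)='T' (+3 fires, +2 burnt)
Step 5: cell (0,3)='F' (+3 fires, +3 burnt)
  -> target ignites at step 5
Step 6: cell (0,3)='.' (+3 fires, +3 burnt)
Step 7: cell (0,3)='.' (+1 fires, +3 burnt)
Step 8: cell (0,3)='.' (+2 fires, +1 burnt)
Step 9: cell (0,3)='.' (+0 fires, +2 burnt)
  fire out at step 9

5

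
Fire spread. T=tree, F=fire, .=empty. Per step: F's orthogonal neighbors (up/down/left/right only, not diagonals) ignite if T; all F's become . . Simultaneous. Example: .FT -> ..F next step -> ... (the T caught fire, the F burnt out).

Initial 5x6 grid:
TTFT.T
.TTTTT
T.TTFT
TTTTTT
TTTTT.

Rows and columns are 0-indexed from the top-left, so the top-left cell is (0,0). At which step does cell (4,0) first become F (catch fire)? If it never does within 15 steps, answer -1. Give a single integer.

Step 1: cell (4,0)='T' (+7 fires, +2 burnt)
Step 2: cell (4,0)='T' (+8 fires, +7 burnt)
Step 3: cell (4,0)='T' (+3 fires, +8 burnt)
Step 4: cell (4,0)='T' (+2 fires, +3 burnt)
Step 5: cell (4,0)='T' (+2 fires, +2 burnt)
Step 6: cell (4,0)='F' (+2 fires, +2 burnt)
  -> target ignites at step 6
Step 7: cell (4,0)='.' (+0 fires, +2 burnt)
  fire out at step 7

6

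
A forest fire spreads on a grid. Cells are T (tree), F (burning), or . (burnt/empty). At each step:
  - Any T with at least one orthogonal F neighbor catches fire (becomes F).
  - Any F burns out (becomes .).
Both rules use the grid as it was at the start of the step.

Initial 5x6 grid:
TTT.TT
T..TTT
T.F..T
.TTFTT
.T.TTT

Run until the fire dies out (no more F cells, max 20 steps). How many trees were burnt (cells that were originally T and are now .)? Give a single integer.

Step 1: +3 fires, +2 burnt (F count now 3)
Step 2: +3 fires, +3 burnt (F count now 3)
Step 3: +3 fires, +3 burnt (F count now 3)
Step 4: +1 fires, +3 burnt (F count now 1)
Step 5: +2 fires, +1 burnt (F count now 2)
Step 6: +2 fires, +2 burnt (F count now 2)
Step 7: +0 fires, +2 burnt (F count now 0)
Fire out after step 7
Initially T: 19, now '.': 25
Total burnt (originally-T cells now '.'): 14

Answer: 14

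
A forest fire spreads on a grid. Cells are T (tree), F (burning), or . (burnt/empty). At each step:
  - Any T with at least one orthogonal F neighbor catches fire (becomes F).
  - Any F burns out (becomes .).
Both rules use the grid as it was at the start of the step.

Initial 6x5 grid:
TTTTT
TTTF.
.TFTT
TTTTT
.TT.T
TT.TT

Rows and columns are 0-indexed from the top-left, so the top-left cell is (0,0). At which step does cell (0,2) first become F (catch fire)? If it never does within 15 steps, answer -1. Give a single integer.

Step 1: cell (0,2)='T' (+5 fires, +2 burnt)
Step 2: cell (0,2)='F' (+7 fires, +5 burnt)
  -> target ignites at step 2
Step 3: cell (0,2)='.' (+5 fires, +7 burnt)
Step 4: cell (0,2)='.' (+3 fires, +5 burnt)
Step 5: cell (0,2)='.' (+2 fires, +3 burnt)
Step 6: cell (0,2)='.' (+1 fires, +2 burnt)
Step 7: cell (0,2)='.' (+0 fires, +1 burnt)
  fire out at step 7

2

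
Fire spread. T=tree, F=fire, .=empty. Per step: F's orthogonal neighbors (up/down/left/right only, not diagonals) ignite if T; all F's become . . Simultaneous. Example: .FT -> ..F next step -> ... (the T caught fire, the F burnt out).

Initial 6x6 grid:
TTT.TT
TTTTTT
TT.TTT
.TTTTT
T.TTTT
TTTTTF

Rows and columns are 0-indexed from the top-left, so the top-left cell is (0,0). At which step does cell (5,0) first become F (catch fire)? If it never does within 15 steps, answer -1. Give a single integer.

Step 1: cell (5,0)='T' (+2 fires, +1 burnt)
Step 2: cell (5,0)='T' (+3 fires, +2 burnt)
Step 3: cell (5,0)='T' (+4 fires, +3 burnt)
Step 4: cell (5,0)='T' (+5 fires, +4 burnt)
Step 5: cell (5,0)='F' (+5 fires, +5 burnt)
  -> target ignites at step 5
Step 6: cell (5,0)='.' (+4 fires, +5 burnt)
Step 7: cell (5,0)='.' (+2 fires, +4 burnt)
Step 8: cell (5,0)='.' (+3 fires, +2 burnt)
Step 9: cell (5,0)='.' (+2 fires, +3 burnt)
Step 10: cell (5,0)='.' (+1 fires, +2 burnt)
Step 11: cell (5,0)='.' (+0 fires, +1 burnt)
  fire out at step 11

5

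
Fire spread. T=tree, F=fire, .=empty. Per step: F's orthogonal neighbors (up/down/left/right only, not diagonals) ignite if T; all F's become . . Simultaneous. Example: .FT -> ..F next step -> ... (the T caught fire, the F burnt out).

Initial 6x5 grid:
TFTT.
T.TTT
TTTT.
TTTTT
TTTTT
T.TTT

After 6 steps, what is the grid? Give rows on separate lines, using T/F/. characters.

Step 1: 2 trees catch fire, 1 burn out
  F.FT.
  T.TTT
  TTTT.
  TTTTT
  TTTTT
  T.TTT
Step 2: 3 trees catch fire, 2 burn out
  ...F.
  F.FTT
  TTTT.
  TTTTT
  TTTTT
  T.TTT
Step 3: 3 trees catch fire, 3 burn out
  .....
  ...FT
  FTFT.
  TTTTT
  TTTTT
  T.TTT
Step 4: 5 trees catch fire, 3 burn out
  .....
  ....F
  .F.F.
  FTFTT
  TTTTT
  T.TTT
Step 5: 4 trees catch fire, 5 burn out
  .....
  .....
  .....
  .F.FT
  FTFTT
  T.TTT
Step 6: 5 trees catch fire, 4 burn out
  .....
  .....
  .....
  ....F
  .F.FT
  F.FTT

.....
.....
.....
....F
.F.FT
F.FTT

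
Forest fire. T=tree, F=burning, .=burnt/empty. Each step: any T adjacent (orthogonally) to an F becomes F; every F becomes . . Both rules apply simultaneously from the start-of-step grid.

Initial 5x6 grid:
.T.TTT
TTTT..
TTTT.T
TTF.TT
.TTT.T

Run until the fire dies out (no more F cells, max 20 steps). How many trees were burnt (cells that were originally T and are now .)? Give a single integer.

Step 1: +3 fires, +1 burnt (F count now 3)
Step 2: +6 fires, +3 burnt (F count now 6)
Step 3: +3 fires, +6 burnt (F count now 3)
Step 4: +3 fires, +3 burnt (F count now 3)
Step 5: +1 fires, +3 burnt (F count now 1)
Step 6: +1 fires, +1 burnt (F count now 1)
Step 7: +0 fires, +1 burnt (F count now 0)
Fire out after step 7
Initially T: 21, now '.': 26
Total burnt (originally-T cells now '.'): 17

Answer: 17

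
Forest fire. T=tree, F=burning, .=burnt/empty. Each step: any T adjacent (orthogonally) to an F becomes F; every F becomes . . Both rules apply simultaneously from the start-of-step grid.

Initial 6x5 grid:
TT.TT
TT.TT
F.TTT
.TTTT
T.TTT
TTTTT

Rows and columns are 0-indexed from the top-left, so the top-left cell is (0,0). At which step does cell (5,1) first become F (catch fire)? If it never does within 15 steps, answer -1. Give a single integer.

Step 1: cell (5,1)='T' (+1 fires, +1 burnt)
Step 2: cell (5,1)='T' (+2 fires, +1 burnt)
Step 3: cell (5,1)='T' (+1 fires, +2 burnt)
Step 4: cell (5,1)='T' (+0 fires, +1 burnt)
  fire out at step 4
Target never catches fire within 15 steps

-1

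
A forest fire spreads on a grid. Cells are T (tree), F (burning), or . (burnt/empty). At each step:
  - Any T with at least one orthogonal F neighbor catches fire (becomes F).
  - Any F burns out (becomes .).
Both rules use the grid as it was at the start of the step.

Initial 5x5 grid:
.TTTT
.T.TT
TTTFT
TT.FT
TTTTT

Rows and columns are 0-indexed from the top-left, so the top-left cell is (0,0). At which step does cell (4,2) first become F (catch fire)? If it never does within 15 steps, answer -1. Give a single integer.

Step 1: cell (4,2)='T' (+5 fires, +2 burnt)
Step 2: cell (4,2)='F' (+5 fires, +5 burnt)
  -> target ignites at step 2
Step 3: cell (4,2)='.' (+6 fires, +5 burnt)
Step 4: cell (4,2)='.' (+3 fires, +6 burnt)
Step 5: cell (4,2)='.' (+0 fires, +3 burnt)
  fire out at step 5

2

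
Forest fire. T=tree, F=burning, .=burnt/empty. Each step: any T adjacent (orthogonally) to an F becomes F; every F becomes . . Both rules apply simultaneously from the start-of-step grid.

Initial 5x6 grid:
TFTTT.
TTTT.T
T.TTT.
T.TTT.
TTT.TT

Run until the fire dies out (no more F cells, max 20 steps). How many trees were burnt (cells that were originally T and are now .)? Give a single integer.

Step 1: +3 fires, +1 burnt (F count now 3)
Step 2: +3 fires, +3 burnt (F count now 3)
Step 3: +4 fires, +3 burnt (F count now 4)
Step 4: +3 fires, +4 burnt (F count now 3)
Step 5: +4 fires, +3 burnt (F count now 4)
Step 6: +2 fires, +4 burnt (F count now 2)
Step 7: +1 fires, +2 burnt (F count now 1)
Step 8: +1 fires, +1 burnt (F count now 1)
Step 9: +0 fires, +1 burnt (F count now 0)
Fire out after step 9
Initially T: 22, now '.': 29
Total burnt (originally-T cells now '.'): 21

Answer: 21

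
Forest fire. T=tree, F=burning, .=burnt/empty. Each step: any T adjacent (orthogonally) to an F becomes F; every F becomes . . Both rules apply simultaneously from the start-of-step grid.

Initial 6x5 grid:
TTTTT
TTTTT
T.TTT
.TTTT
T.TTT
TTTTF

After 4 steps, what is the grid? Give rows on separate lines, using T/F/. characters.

Step 1: 2 trees catch fire, 1 burn out
  TTTTT
  TTTTT
  T.TTT
  .TTTT
  T.TTF
  TTTF.
Step 2: 3 trees catch fire, 2 burn out
  TTTTT
  TTTTT
  T.TTT
  .TTTF
  T.TF.
  TTF..
Step 3: 4 trees catch fire, 3 burn out
  TTTTT
  TTTTT
  T.TTF
  .TTF.
  T.F..
  TF...
Step 4: 4 trees catch fire, 4 burn out
  TTTTT
  TTTTF
  T.TF.
  .TF..
  T....
  F....

TTTTT
TTTTF
T.TF.
.TF..
T....
F....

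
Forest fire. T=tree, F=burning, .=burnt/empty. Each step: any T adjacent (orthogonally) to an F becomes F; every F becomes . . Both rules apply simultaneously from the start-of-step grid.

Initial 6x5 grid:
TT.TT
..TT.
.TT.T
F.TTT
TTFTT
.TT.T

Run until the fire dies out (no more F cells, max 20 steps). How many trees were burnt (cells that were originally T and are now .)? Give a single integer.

Answer: 17

Derivation:
Step 1: +5 fires, +2 burnt (F count now 5)
Step 2: +4 fires, +5 burnt (F count now 4)
Step 3: +4 fires, +4 burnt (F count now 4)
Step 4: +2 fires, +4 burnt (F count now 2)
Step 5: +1 fires, +2 burnt (F count now 1)
Step 6: +1 fires, +1 burnt (F count now 1)
Step 7: +0 fires, +1 burnt (F count now 0)
Fire out after step 7
Initially T: 19, now '.': 28
Total burnt (originally-T cells now '.'): 17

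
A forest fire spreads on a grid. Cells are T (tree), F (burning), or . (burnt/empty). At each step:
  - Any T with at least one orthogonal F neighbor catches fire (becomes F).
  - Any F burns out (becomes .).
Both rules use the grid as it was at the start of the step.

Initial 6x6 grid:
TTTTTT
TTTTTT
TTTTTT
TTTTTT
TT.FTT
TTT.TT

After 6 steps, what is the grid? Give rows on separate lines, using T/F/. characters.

Step 1: 2 trees catch fire, 1 burn out
  TTTTTT
  TTTTTT
  TTTTTT
  TTTFTT
  TT..FT
  TTT.TT
Step 2: 5 trees catch fire, 2 burn out
  TTTTTT
  TTTTTT
  TTTFTT
  TTF.FT
  TT...F
  TTT.FT
Step 3: 6 trees catch fire, 5 burn out
  TTTTTT
  TTTFTT
  TTF.FT
  TF...F
  TT....
  TTT..F
Step 4: 7 trees catch fire, 6 burn out
  TTTFTT
  TTF.FT
  TF...F
  F.....
  TF....
  TTT...
Step 5: 7 trees catch fire, 7 burn out
  TTF.FT
  TF...F
  F.....
  ......
  F.....
  TFT...
Step 6: 5 trees catch fire, 7 burn out
  TF...F
  F.....
  ......
  ......
  ......
  F.F...

TF...F
F.....
......
......
......
F.F...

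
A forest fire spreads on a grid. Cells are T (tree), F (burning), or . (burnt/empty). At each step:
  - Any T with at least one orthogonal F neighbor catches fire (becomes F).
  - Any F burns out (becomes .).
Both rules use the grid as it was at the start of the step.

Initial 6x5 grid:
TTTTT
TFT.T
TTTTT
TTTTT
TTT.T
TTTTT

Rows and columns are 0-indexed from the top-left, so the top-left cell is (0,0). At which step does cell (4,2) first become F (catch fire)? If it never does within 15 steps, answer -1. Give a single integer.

Step 1: cell (4,2)='T' (+4 fires, +1 burnt)
Step 2: cell (4,2)='T' (+5 fires, +4 burnt)
Step 3: cell (4,2)='T' (+5 fires, +5 burnt)
Step 4: cell (4,2)='F' (+6 fires, +5 burnt)
  -> target ignites at step 4
Step 5: cell (4,2)='.' (+4 fires, +6 burnt)
Step 6: cell (4,2)='.' (+2 fires, +4 burnt)
Step 7: cell (4,2)='.' (+1 fires, +2 burnt)
Step 8: cell (4,2)='.' (+0 fires, +1 burnt)
  fire out at step 8

4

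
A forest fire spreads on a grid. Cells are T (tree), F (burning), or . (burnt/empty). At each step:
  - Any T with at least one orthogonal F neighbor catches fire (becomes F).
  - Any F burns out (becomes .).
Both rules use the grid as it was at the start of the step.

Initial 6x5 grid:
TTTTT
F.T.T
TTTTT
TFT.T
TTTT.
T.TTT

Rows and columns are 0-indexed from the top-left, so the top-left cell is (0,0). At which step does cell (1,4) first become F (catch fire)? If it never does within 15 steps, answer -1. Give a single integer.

Step 1: cell (1,4)='T' (+6 fires, +2 burnt)
Step 2: cell (1,4)='T' (+4 fires, +6 burnt)
Step 3: cell (1,4)='T' (+6 fires, +4 burnt)
Step 4: cell (1,4)='T' (+3 fires, +6 burnt)
Step 5: cell (1,4)='F' (+4 fires, +3 burnt)
  -> target ignites at step 5
Step 6: cell (1,4)='.' (+0 fires, +4 burnt)
  fire out at step 6

5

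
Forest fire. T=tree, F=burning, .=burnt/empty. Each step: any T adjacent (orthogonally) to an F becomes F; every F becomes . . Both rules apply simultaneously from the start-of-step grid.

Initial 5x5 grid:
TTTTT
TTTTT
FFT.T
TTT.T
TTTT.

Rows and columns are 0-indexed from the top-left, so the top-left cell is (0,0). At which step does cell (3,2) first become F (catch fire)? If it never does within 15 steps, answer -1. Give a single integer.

Step 1: cell (3,2)='T' (+5 fires, +2 burnt)
Step 2: cell (3,2)='F' (+6 fires, +5 burnt)
  -> target ignites at step 2
Step 3: cell (3,2)='.' (+3 fires, +6 burnt)
Step 4: cell (3,2)='.' (+3 fires, +3 burnt)
Step 5: cell (3,2)='.' (+2 fires, +3 burnt)
Step 6: cell (3,2)='.' (+1 fires, +2 burnt)
Step 7: cell (3,2)='.' (+0 fires, +1 burnt)
  fire out at step 7

2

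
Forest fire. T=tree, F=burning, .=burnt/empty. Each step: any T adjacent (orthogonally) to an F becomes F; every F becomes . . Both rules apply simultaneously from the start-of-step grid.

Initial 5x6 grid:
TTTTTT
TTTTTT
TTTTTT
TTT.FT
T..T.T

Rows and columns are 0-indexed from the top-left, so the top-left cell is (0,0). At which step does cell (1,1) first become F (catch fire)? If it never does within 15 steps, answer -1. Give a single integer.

Step 1: cell (1,1)='T' (+2 fires, +1 burnt)
Step 2: cell (1,1)='T' (+4 fires, +2 burnt)
Step 3: cell (1,1)='T' (+4 fires, +4 burnt)
Step 4: cell (1,1)='T' (+5 fires, +4 burnt)
Step 5: cell (1,1)='F' (+4 fires, +5 burnt)
  -> target ignites at step 5
Step 6: cell (1,1)='.' (+3 fires, +4 burnt)
Step 7: cell (1,1)='.' (+2 fires, +3 burnt)
Step 8: cell (1,1)='.' (+0 fires, +2 burnt)
  fire out at step 8

5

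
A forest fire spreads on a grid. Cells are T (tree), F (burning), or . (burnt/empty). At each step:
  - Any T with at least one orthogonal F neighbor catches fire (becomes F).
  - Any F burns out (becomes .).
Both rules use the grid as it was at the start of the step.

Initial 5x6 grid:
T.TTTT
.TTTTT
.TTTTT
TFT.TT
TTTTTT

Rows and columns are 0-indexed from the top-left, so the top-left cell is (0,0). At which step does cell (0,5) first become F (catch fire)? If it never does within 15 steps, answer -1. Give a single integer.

Step 1: cell (0,5)='T' (+4 fires, +1 burnt)
Step 2: cell (0,5)='T' (+4 fires, +4 burnt)
Step 3: cell (0,5)='T' (+3 fires, +4 burnt)
Step 4: cell (0,5)='T' (+4 fires, +3 burnt)
Step 5: cell (0,5)='T' (+5 fires, +4 burnt)
Step 6: cell (0,5)='T' (+3 fires, +5 burnt)
Step 7: cell (0,5)='F' (+1 fires, +3 burnt)
  -> target ignites at step 7
Step 8: cell (0,5)='.' (+0 fires, +1 burnt)
  fire out at step 8

7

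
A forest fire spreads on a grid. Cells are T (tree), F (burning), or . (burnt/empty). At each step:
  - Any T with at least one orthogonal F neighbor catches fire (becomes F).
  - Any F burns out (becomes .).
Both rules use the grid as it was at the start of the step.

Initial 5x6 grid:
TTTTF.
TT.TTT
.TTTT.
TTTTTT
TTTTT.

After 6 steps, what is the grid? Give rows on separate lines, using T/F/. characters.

Step 1: 2 trees catch fire, 1 burn out
  TTTF..
  TT.TFT
  .TTTT.
  TTTTTT
  TTTTT.
Step 2: 4 trees catch fire, 2 burn out
  TTF...
  TT.F.F
  .TTTF.
  TTTTTT
  TTTTT.
Step 3: 3 trees catch fire, 4 burn out
  TF....
  TT....
  .TTF..
  TTTTFT
  TTTTT.
Step 4: 6 trees catch fire, 3 burn out
  F.....
  TF....
  .TF...
  TTTF.F
  TTTTF.
Step 5: 4 trees catch fire, 6 burn out
  ......
  F.....
  .F....
  TTF...
  TTTF..
Step 6: 2 trees catch fire, 4 burn out
  ......
  ......
  ......
  TF....
  TTF...

......
......
......
TF....
TTF...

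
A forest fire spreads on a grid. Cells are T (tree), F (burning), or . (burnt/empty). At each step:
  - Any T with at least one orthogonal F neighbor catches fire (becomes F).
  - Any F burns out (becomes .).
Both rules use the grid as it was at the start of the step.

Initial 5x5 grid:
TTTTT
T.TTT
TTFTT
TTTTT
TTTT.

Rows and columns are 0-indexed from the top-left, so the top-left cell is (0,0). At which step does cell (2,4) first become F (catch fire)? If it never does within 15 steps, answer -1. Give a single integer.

Step 1: cell (2,4)='T' (+4 fires, +1 burnt)
Step 2: cell (2,4)='F' (+7 fires, +4 burnt)
  -> target ignites at step 2
Step 3: cell (2,4)='.' (+8 fires, +7 burnt)
Step 4: cell (2,4)='.' (+3 fires, +8 burnt)
Step 5: cell (2,4)='.' (+0 fires, +3 burnt)
  fire out at step 5

2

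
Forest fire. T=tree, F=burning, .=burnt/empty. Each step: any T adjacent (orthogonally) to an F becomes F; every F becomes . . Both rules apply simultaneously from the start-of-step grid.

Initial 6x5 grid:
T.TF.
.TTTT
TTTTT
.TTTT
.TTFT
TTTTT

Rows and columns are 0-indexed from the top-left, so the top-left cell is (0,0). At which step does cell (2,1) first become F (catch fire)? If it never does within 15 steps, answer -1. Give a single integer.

Step 1: cell (2,1)='T' (+6 fires, +2 burnt)
Step 2: cell (2,1)='T' (+8 fires, +6 burnt)
Step 3: cell (2,1)='T' (+5 fires, +8 burnt)
Step 4: cell (2,1)='F' (+2 fires, +5 burnt)
  -> target ignites at step 4
Step 5: cell (2,1)='.' (+1 fires, +2 burnt)
Step 6: cell (2,1)='.' (+0 fires, +1 burnt)
  fire out at step 6

4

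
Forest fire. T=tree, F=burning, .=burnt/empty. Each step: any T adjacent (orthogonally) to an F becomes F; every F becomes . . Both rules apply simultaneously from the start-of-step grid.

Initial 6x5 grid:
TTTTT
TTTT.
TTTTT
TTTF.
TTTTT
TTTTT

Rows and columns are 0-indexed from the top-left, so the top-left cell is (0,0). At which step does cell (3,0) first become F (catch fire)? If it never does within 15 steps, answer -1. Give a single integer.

Step 1: cell (3,0)='T' (+3 fires, +1 burnt)
Step 2: cell (3,0)='T' (+7 fires, +3 burnt)
Step 3: cell (3,0)='F' (+7 fires, +7 burnt)
  -> target ignites at step 3
Step 4: cell (3,0)='.' (+6 fires, +7 burnt)
Step 5: cell (3,0)='.' (+3 fires, +6 burnt)
Step 6: cell (3,0)='.' (+1 fires, +3 burnt)
Step 7: cell (3,0)='.' (+0 fires, +1 burnt)
  fire out at step 7

3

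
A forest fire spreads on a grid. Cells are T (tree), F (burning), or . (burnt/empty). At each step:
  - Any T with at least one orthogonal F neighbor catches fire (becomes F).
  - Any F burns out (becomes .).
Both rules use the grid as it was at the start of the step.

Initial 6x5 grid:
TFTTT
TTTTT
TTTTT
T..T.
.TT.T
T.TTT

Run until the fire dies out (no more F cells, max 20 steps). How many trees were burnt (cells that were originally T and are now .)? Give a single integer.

Answer: 16

Derivation:
Step 1: +3 fires, +1 burnt (F count now 3)
Step 2: +4 fires, +3 burnt (F count now 4)
Step 3: +4 fires, +4 burnt (F count now 4)
Step 4: +3 fires, +4 burnt (F count now 3)
Step 5: +2 fires, +3 burnt (F count now 2)
Step 6: +0 fires, +2 burnt (F count now 0)
Fire out after step 6
Initially T: 23, now '.': 23
Total burnt (originally-T cells now '.'): 16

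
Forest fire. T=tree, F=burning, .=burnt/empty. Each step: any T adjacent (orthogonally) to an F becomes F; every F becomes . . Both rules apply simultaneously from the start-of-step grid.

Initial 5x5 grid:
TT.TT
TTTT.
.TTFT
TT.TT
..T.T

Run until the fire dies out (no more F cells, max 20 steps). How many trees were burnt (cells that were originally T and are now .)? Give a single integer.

Answer: 16

Derivation:
Step 1: +4 fires, +1 burnt (F count now 4)
Step 2: +4 fires, +4 burnt (F count now 4)
Step 3: +4 fires, +4 burnt (F count now 4)
Step 4: +3 fires, +4 burnt (F count now 3)
Step 5: +1 fires, +3 burnt (F count now 1)
Step 6: +0 fires, +1 burnt (F count now 0)
Fire out after step 6
Initially T: 17, now '.': 24
Total burnt (originally-T cells now '.'): 16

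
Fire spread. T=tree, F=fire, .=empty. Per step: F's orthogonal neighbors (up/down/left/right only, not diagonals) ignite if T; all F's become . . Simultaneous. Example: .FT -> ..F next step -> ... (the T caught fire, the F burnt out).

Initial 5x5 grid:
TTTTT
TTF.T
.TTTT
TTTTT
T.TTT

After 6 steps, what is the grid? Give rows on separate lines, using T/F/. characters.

Step 1: 3 trees catch fire, 1 burn out
  TTFTT
  TF..T
  .TFTT
  TTTTT
  T.TTT
Step 2: 6 trees catch fire, 3 burn out
  TF.FT
  F...T
  .F.FT
  TTFTT
  T.TTT
Step 3: 6 trees catch fire, 6 burn out
  F...F
  ....T
  ....F
  TF.FT
  T.FTT
Step 4: 4 trees catch fire, 6 burn out
  .....
  ....F
  .....
  F...F
  T..FT
Step 5: 2 trees catch fire, 4 burn out
  .....
  .....
  .....
  .....
  F...F
Step 6: 0 trees catch fire, 2 burn out
  .....
  .....
  .....
  .....
  .....

.....
.....
.....
.....
.....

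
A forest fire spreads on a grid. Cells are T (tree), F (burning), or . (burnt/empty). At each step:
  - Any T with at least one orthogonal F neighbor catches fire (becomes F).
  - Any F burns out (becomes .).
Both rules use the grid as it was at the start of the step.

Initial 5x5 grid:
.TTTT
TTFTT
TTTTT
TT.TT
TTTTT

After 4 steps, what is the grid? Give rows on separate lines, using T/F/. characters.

Step 1: 4 trees catch fire, 1 burn out
  .TFTT
  TF.FT
  TTFTT
  TT.TT
  TTTTT
Step 2: 6 trees catch fire, 4 burn out
  .F.FT
  F...F
  TF.FT
  TT.TT
  TTTTT
Step 3: 5 trees catch fire, 6 burn out
  ....F
  .....
  F...F
  TF.FT
  TTTTT
Step 4: 4 trees catch fire, 5 burn out
  .....
  .....
  .....
  F...F
  TFTFT

.....
.....
.....
F...F
TFTFT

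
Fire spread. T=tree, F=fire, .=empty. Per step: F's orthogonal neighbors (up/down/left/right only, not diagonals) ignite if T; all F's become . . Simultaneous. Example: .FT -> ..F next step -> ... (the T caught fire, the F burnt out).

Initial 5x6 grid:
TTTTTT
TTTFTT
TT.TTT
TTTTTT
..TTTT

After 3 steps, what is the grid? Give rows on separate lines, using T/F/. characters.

Step 1: 4 trees catch fire, 1 burn out
  TTTFTT
  TTF.FT
  TT.FTT
  TTTTTT
  ..TTTT
Step 2: 6 trees catch fire, 4 burn out
  TTF.FT
  TF...F
  TT..FT
  TTTFTT
  ..TTTT
Step 3: 8 trees catch fire, 6 burn out
  TF...F
  F.....
  TF...F
  TTF.FT
  ..TFTT

TF...F
F.....
TF...F
TTF.FT
..TFTT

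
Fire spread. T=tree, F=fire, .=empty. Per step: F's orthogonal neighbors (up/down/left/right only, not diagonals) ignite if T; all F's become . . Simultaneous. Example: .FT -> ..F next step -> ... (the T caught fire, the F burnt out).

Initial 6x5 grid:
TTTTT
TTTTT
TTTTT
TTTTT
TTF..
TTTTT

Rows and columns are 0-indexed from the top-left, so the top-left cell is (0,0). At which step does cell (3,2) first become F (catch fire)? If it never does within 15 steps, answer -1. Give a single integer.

Step 1: cell (3,2)='F' (+3 fires, +1 burnt)
  -> target ignites at step 1
Step 2: cell (3,2)='.' (+6 fires, +3 burnt)
Step 3: cell (3,2)='.' (+7 fires, +6 burnt)
Step 4: cell (3,2)='.' (+5 fires, +7 burnt)
Step 5: cell (3,2)='.' (+4 fires, +5 burnt)
Step 6: cell (3,2)='.' (+2 fires, +4 burnt)
Step 7: cell (3,2)='.' (+0 fires, +2 burnt)
  fire out at step 7

1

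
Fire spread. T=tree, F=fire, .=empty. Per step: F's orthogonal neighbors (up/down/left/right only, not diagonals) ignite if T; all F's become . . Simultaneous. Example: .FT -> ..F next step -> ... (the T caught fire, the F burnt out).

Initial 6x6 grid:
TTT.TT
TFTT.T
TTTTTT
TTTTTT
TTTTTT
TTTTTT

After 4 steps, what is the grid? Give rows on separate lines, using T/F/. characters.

Step 1: 4 trees catch fire, 1 burn out
  TFT.TT
  F.FT.T
  TFTTTT
  TTTTTT
  TTTTTT
  TTTTTT
Step 2: 6 trees catch fire, 4 burn out
  F.F.TT
  ...F.T
  F.FTTT
  TFTTTT
  TTTTTT
  TTTTTT
Step 3: 4 trees catch fire, 6 burn out
  ....TT
  .....T
  ...FTT
  F.FTTT
  TFTTTT
  TTTTTT
Step 4: 5 trees catch fire, 4 burn out
  ....TT
  .....T
  ....FT
  ...FTT
  F.FTTT
  TFTTTT

....TT
.....T
....FT
...FTT
F.FTTT
TFTTTT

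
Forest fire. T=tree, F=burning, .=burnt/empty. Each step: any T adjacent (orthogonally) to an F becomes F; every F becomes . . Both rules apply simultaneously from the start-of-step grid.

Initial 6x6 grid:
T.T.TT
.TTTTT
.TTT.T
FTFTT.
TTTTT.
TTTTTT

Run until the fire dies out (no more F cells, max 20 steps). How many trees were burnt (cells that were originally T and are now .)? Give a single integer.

Answer: 26

Derivation:
Step 1: +5 fires, +2 burnt (F count now 5)
Step 2: +8 fires, +5 burnt (F count now 8)
Step 3: +6 fires, +8 burnt (F count now 6)
Step 4: +2 fires, +6 burnt (F count now 2)
Step 5: +3 fires, +2 burnt (F count now 3)
Step 6: +2 fires, +3 burnt (F count now 2)
Step 7: +0 fires, +2 burnt (F count now 0)
Fire out after step 7
Initially T: 27, now '.': 35
Total burnt (originally-T cells now '.'): 26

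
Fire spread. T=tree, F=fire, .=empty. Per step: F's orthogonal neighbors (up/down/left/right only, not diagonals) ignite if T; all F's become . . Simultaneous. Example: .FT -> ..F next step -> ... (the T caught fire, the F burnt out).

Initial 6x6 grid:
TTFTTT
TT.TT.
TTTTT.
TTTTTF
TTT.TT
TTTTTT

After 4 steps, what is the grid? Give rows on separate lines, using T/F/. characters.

Step 1: 4 trees catch fire, 2 burn out
  TF.FTT
  TT.TT.
  TTTTT.
  TTTTF.
  TTT.TF
  TTTTTT
Step 2: 8 trees catch fire, 4 burn out
  F...FT
  TF.FT.
  TTTTF.
  TTTF..
  TTT.F.
  TTTTTF
Step 3: 7 trees catch fire, 8 burn out
  .....F
  F...F.
  TFTF..
  TTF...
  TTT...
  TTTTF.
Step 4: 5 trees catch fire, 7 burn out
  ......
  ......
  F.F...
  TF....
  TTF...
  TTTF..

......
......
F.F...
TF....
TTF...
TTTF..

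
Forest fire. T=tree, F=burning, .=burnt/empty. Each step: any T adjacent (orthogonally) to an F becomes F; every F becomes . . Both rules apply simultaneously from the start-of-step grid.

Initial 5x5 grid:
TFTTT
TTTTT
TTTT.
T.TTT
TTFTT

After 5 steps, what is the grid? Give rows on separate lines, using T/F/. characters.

Step 1: 6 trees catch fire, 2 burn out
  F.FTT
  TFTTT
  TTTT.
  T.FTT
  TF.FT
Step 2: 8 trees catch fire, 6 burn out
  ...FT
  F.FTT
  TFFT.
  T..FT
  F...F
Step 3: 6 trees catch fire, 8 burn out
  ....F
  ...FT
  F..F.
  F...F
  .....
Step 4: 1 trees catch fire, 6 burn out
  .....
  ....F
  .....
  .....
  .....
Step 5: 0 trees catch fire, 1 burn out
  .....
  .....
  .....
  .....
  .....

.....
.....
.....
.....
.....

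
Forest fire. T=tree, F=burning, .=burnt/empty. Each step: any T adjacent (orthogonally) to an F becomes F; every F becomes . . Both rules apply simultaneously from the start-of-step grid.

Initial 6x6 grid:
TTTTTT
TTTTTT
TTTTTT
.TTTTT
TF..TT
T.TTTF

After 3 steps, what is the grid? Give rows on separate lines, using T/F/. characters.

Step 1: 4 trees catch fire, 2 burn out
  TTTTTT
  TTTTTT
  TTTTTT
  .FTTTT
  F...TF
  T.TTF.
Step 2: 6 trees catch fire, 4 burn out
  TTTTTT
  TTTTTT
  TFTTTT
  ..FTTF
  ....F.
  F.TF..
Step 3: 7 trees catch fire, 6 burn out
  TTTTTT
  TFTTTT
  F.FTTF
  ...FF.
  ......
  ..F...

TTTTTT
TFTTTT
F.FTTF
...FF.
......
..F...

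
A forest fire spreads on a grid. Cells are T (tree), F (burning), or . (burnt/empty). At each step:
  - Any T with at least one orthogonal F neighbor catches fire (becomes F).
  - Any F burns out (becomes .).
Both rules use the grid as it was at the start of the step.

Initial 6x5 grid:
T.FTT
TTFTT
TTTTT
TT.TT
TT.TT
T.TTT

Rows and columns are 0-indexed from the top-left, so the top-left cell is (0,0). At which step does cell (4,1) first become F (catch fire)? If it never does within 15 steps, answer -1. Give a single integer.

Step 1: cell (4,1)='T' (+4 fires, +2 burnt)
Step 2: cell (4,1)='T' (+5 fires, +4 burnt)
Step 3: cell (4,1)='T' (+5 fires, +5 burnt)
Step 4: cell (4,1)='F' (+4 fires, +5 burnt)
  -> target ignites at step 4
Step 5: cell (4,1)='.' (+3 fires, +4 burnt)
Step 6: cell (4,1)='.' (+3 fires, +3 burnt)
Step 7: cell (4,1)='.' (+0 fires, +3 burnt)
  fire out at step 7

4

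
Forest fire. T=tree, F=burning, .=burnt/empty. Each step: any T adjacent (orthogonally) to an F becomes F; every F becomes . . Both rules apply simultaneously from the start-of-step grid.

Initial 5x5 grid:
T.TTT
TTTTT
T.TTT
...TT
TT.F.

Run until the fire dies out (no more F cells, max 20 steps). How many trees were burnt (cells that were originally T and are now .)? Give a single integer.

Answer: 15

Derivation:
Step 1: +1 fires, +1 burnt (F count now 1)
Step 2: +2 fires, +1 burnt (F count now 2)
Step 3: +3 fires, +2 burnt (F count now 3)
Step 4: +3 fires, +3 burnt (F count now 3)
Step 5: +3 fires, +3 burnt (F count now 3)
Step 6: +1 fires, +3 burnt (F count now 1)
Step 7: +2 fires, +1 burnt (F count now 2)
Step 8: +0 fires, +2 burnt (F count now 0)
Fire out after step 8
Initially T: 17, now '.': 23
Total burnt (originally-T cells now '.'): 15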